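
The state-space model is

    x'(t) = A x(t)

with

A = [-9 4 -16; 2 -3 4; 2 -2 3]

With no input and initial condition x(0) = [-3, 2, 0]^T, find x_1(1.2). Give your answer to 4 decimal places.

det(sI - A) = s^3 - (tr A)s^2 + (M11 + M22 + M33)s - det A, where Mii is the 2×2 principal minor of A obtained by deleting row i and column i.
tr A = (-9) + (-3) + 3 = -9; M11 = (-3)·3 - 4·(-2) = -9 - (-8) = -1; M22 = (-9)·3 - (-16)·2 = -27 - (-32) = 5; M33 = (-9)·(-3) - 4·2 = 27 - 8 = 19; sum of minors = 23.
det A = (-9)·((-3)·3 - 4·(-2)) - 4·(2·3 - 4·2) + (-16)·(2·(-2) - (-3)·2) = (-9)·(-1) - 4·(-2) + (-16)·2 = -15.
So p(s) = det(sI - A) = s^3 + 9s^2 + 23s + 15.
Rational-root test: any integer root divides 15. Testing small divisors, s = -1 works: p(-1) = -1 + 9 + (-23) + 15 = 0, so (s + 1) is a factor.
Dividing, p(s) = (s + 1)(s^2 + 8s + 15).
Factor s^2 + 8s + 15: two numbers with sum -8 and product 15 are -3 and -5, so s^2 + 8s + 15 = (s + 3)(s + 5).
Hence p(s) = (s + 1) (s + 3) (s + 5), with roots -5, -3, -1.
The eigenvalues -5, -3, -1 are distinct and real, so A is diagonalisable and x(t) = e^{At} x(0) = V diag(e^{λ_i t}) V^{-1} x(0), where the columns of V are the eigenvectors.
λ = -5: A - (-5)I = [[-4, 4, -16], [2, 2, 4], [2, -2, 8]]. v must be orthogonal to every row; (row 1) × (row 2) = [48, -16, -16], so take v_1 = [3, -1, -1]^T.
λ = -3: A - (-3)I = [[-6, 4, -16], [2, 0, 4], [2, -2, 6]]. v must be orthogonal to every row; (row 1) × (row 2) = [16, -8, -8], so take v_2 = [-2, 1, 1]^T.
λ = -1: A - (-1)I = [[-8, 4, -16], [2, -2, 4], [2, -2, 4]]. v must be orthogonal to every row; (row 1) × (row 2) = [-16, 0, 8], so take v_3 = [2, 0, -1]^T.
V = [v_1 v_2 v_3] = [[3, -2, 2], [-1, 1, 0], [-1, 1, -1]] has det V = -1, so V^{-1} = adj(V)/det V = [[1, 0, 2], [1, 1, 2], [0, 1, -1]].
Modal coordinates z(0) = V^{-1} x(0): 1·(-3) + 0·2 + 2·0 = -3; 1·(-3) + 1·2 + 2·0 = -1; 0·(-3) + 1·2 + (-1)·0 = 2; so z(0) = [-3, -1, 2]^T.
x_1(t) = Σ_i (v_i)_1 · z_i(0) · e^{λ_i t} (row 1 of V times the modal terms).
x_1(1.2) = 3·(-3)·e^{-5·1.2} + (-2)·(-1)·e^{-3·1.2} + 2·2·e^{-1·1.2} = (-9)·0.002479 + 2·0.027324 + 4·0.301194 = 1.2371.

1.2371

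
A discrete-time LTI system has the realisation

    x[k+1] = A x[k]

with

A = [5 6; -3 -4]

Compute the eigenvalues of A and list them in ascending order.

-1, 2

det(zI - A) = z^2 - (tr A)z + det A, with tr A = 5 + (-4) = 1 and det A = 5·(-4) - 6·(-3) = -20 - (-18) = -2.
So p(z) = det(zI - A) = z^2 - z - 2.
Factor z^2 - z - 2: two numbers with sum 1 and product -2 are 2 and -1, so z^2 - z - 2 = (z - 2)(z + 1).
Hence p(z) = (z - 2) (z + 1), with roots -1, 2.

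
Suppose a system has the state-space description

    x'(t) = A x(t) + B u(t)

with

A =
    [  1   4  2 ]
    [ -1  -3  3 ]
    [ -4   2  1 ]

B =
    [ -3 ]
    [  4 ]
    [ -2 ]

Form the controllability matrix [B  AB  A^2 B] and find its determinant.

2178

AB = [[9], [-15], [18]]
A^2B = [[-15], [90], [-48]]
Controllability matrix C = [B  AB  A^2B] = [[-3, 9, -15], [4, -15, 90], [-2, 18, -48]]
Expanding along the first row, det(C) = (-3)·((-15)·(-48) - 90·18) - 9·(4·(-48) - 90·(-2)) + (-15)·(4·18 - (-15)·(-2)) = (-3)·(-900) - 9·(-12) + (-15)·42 = 2178
Since det(C) ≠ 0, rank(C) = 3 and the system is completely controllable.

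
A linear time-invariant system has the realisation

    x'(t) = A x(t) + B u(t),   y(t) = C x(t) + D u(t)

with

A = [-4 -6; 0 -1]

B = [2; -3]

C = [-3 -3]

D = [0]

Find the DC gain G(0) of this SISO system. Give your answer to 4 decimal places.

G(0) = C(-A)^{-1}B + D = -C A^{-1} B + D.
det A = 4, so A^{-1} = (1/4)·adj(A) = [[-1/4, 3/2], [0, -1]]
A^{-1} B = [-5, 3]^T
C A^{-1} B = 6
G(0) = D - C A^{-1} B = 0 - (6) = -6

-6.0000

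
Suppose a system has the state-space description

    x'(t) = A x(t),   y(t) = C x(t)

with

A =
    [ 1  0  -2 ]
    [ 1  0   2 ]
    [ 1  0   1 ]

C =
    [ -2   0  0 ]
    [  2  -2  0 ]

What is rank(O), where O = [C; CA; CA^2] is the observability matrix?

3

CA = [[-2, 0, 4], [0, 0, -8]]
CA^2 = [[2, 0, 8], [-8, 0, -8]]
Observability matrix O = [C; CA; CA^2] = [[-2, 0, 0], [2, -2, 0], [-2, 0, 4], [0, 0, -8], [2, 0, 8], [-8, 0, -8]]
Take the 3×3 submatrix of O formed by rows 1, 2, 3: [[-2, 0, 0], [2, -2, 0], [-2, 0, 4]]. Its determinant is (-2)·((-2)·4 - 0·0) - 0·(2·4 - 0·(-2)) + 0·(2·0 - (-2)·(-2)) = (-2)·(-8) - 0·8 + 0·(-4) = 16 ≠ 0.
So rank(O) ≥ 3; since O has 3 columns, rank(O) = 3.
rank(O) = 3 = n, so the pair (A, C) is completely observable.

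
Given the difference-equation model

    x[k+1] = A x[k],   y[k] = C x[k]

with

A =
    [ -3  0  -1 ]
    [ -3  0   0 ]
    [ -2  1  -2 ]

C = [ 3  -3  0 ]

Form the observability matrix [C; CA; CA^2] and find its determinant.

CA = [[0, 0, -3]]
CA^2 = [[6, -3, 6]]
Observability matrix O = [C; CA; CA^2] = [[3, -3, 0], [0, 0, -3], [6, -3, 6]]
Expanding along the first row, det(O) = 3·(0·6 - (-3)·(-3)) - (-3)·(0·6 - (-3)·6) + 0·(0·(-3) - 0·6) = 3·(-9) - (-3)·18 + 0·0 = 27
Since det(O) ≠ 0, rank(O) = 3 and the system is completely observable.

27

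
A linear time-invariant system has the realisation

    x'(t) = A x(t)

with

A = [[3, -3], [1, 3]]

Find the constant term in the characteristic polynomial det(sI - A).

For a 2×2 matrix, det(sI - A) = s^2 - (tr A)s + det A.
tr A = 6, det A = 12.
So p(s) = s^2 - 6s + 12.
The constant term is 12.

12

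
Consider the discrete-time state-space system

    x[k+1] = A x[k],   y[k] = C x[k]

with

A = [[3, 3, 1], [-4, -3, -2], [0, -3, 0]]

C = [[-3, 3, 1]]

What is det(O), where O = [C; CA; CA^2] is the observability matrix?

1224

CA = [[-21, -21, -9]]
CA^2 = [[21, 27, 21]]
Observability matrix O = [C; CA; CA^2] = [[-3, 3, 1], [-21, -21, -9], [21, 27, 21]]
Expanding along the first row, det(O) = (-3)·((-21)·21 - (-9)·27) - 3·((-21)·21 - (-9)·21) + 1·((-21)·27 - (-21)·21) = (-3)·(-198) - 3·(-252) + 1·(-126) = 1224
Since det(O) ≠ 0, rank(O) = 3 and the system is completely observable.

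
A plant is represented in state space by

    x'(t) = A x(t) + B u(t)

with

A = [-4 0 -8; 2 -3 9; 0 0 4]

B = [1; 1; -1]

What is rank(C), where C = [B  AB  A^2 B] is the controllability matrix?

AB = [[4], [-10], [-4]]
A^2B = [[16], [2], [-16]]
Controllability matrix C = [B  AB  A^2B] = [[1, 4, 16], [1, -10, 2], [-1, -4, -16]]
The rows r1, r2, r3 of C are linearly dependent: r1 + r3 = 0 (check each entry), so rank(C) ≤ 2.
The 2×2 minor from rows 1, 2, columns 1, 2 is 1·(-10) - 4·1 = -10 - 4 = -14 ≠ 0, so rank(C) = 2.
rank(C) = 2 < n = 3, so the pair (A, B) is not completely controllable.

2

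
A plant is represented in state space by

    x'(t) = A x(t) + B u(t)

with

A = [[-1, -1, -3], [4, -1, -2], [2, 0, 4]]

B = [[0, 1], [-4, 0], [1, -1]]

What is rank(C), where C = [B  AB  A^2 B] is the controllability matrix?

3

AB = [[1, 2], [2, 6], [4, -2]]
A^2B = [[-15, -2], [-6, 6], [18, -4]]
Controllability matrix C = [B  AB  A^2B] = [[0, 1, 1, 2, -15, -2], [-4, 0, 2, 6, -6, 6], [1, -1, 4, -2, 18, -4]]
Take the 3×3 submatrix of C formed by columns 1, 2, 3: [[0, 1, 1], [-4, 0, 2], [1, -1, 4]]. Its determinant is 0·(0·4 - 2·(-1)) - 1·((-4)·4 - 2·1) + 1·((-4)·(-1) - 0·1) = 0·2 - 1·(-18) + 1·4 = 22 ≠ 0.
So rank(C) ≥ 3; since C has 3 rows, rank(C) = 3.
rank(C) = 3 = n, so the pair (A, B) is completely controllable.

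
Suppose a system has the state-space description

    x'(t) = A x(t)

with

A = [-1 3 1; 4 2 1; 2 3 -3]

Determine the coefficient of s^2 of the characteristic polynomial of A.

2

Expand det(sI - A) for the 3×3 matrix.
p(s) = s^3 + 2s^2 - 22s - 59.
(Check: constant term = det(-A) = (-1)^3 det A = -59; coefficient of s^2 = -tr A = 2.)
The coefficient of s^2 is 2.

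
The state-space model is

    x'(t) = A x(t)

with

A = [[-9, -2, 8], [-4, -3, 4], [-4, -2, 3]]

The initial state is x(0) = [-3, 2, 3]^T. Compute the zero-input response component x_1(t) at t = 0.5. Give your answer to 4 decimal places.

det(sI - A) = s^3 - (tr A)s^2 + (M11 + M22 + M33)s - det A, where Mii is the 2×2 principal minor of A obtained by deleting row i and column i.
tr A = (-9) + (-3) + 3 = -9; M11 = (-3)·3 - 4·(-2) = -9 - (-8) = -1; M22 = (-9)·3 - 8·(-4) = -27 - (-32) = 5; M33 = (-9)·(-3) - (-2)·(-4) = 27 - 8 = 19; sum of minors = 23.
det A = (-9)·((-3)·3 - 4·(-2)) - (-2)·((-4)·3 - 4·(-4)) + 8·((-4)·(-2) - (-3)·(-4)) = (-9)·(-1) - (-2)·4 + 8·(-4) = -15.
So p(s) = det(sI - A) = s^3 + 9s^2 + 23s + 15.
Rational-root test: any integer root divides 15. Testing small divisors, s = -1 works: p(-1) = -1 + 9 + (-23) + 15 = 0, so (s + 1) is a factor.
Dividing, p(s) = (s + 1)(s^2 + 8s + 15).
Factor s^2 + 8s + 15: two numbers with sum -8 and product 15 are -3 and -5, so s^2 + 8s + 15 = (s + 3)(s + 5).
Hence p(s) = (s + 1) (s + 3) (s + 5), with roots -5, -3, -1.
The eigenvalues -5, -3, -1 are distinct and real, so A is diagonalisable and x(t) = e^{At} x(0) = V diag(e^{λ_i t}) V^{-1} x(0), where the columns of V are the eigenvectors.
λ = -5: A - (-5)I = [[-4, -2, 8], [-4, 2, 4], [-4, -2, 8]]. v must be orthogonal to every row; (row 1) × (row 2) = [-24, -16, -16], so take v_1 = [3, 2, 2]^T.
λ = -3: A - (-3)I = [[-6, -2, 8], [-4, 0, 4], [-4, -2, 6]]. v must be orthogonal to every row; (row 1) × (row 2) = [-8, -8, -8], so take v_2 = [1, 1, 1]^T.
λ = -1: A - (-1)I = [[-8, -2, 8], [-4, -2, 4], [-4, -2, 4]]. v must be orthogonal to every row; (row 1) × (row 2) = [8, 0, 8], so take v_3 = [1, 0, 1]^T.
V = [v_1 v_2 v_3] = [[3, 1, 1], [2, 1, 0], [2, 1, 1]] has det V = 1, so V^{-1} = adj(V)/det V = [[1, 0, -1], [-2, 1, 2], [0, -1, 1]].
Modal coordinates z(0) = V^{-1} x(0): 1·(-3) + 0·2 + (-1)·3 = -6; (-2)·(-3) + 1·2 + 2·3 = 14; 0·(-3) + (-1)·2 + 1·3 = 1; so z(0) = [-6, 14, 1]^T.
x_1(t) = Σ_i (v_i)_1 · z_i(0) · e^{λ_i t} (row 1 of V times the modal terms).
x_1(0.5) = 3·(-6)·e^{-5·0.5} + 1·14·e^{-3·0.5} + 1·1·e^{-1·0.5} = (-18)·0.082085 + 14·0.223130 + 1·0.606531 = 2.2528.

2.2528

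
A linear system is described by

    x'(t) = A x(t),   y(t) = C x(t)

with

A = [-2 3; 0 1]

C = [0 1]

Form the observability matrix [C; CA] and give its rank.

1

CA = [[0, 1]]
Observability matrix O = [C; CA] = [[0, 1], [0, 1]]
Every row of O is a scalar multiple of row 1 = [0, 1] (multipliers 1, 1), so the rows span a one-dimensional space.
O ≠ 0, hence rank(O) = 1.
rank(O) = 1 < n = 2, so the pair (A, C) is not completely observable.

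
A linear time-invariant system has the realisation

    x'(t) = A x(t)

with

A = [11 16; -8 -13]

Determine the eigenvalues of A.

-5, 3

det(sI - A) = s^2 - (tr A)s + det A, with tr A = 11 + (-13) = -2 and det A = 11·(-13) - 16·(-8) = -143 - (-128) = -15.
So p(s) = det(sI - A) = s^2 + 2s - 15.
Factor s^2 + 2s - 15: two numbers with sum -2 and product -15 are 3 and -5, so s^2 + 2s - 15 = (s - 3)(s + 5).
Hence p(s) = (s - 3) (s + 5), with roots -5, 3.
At least one eigenvalue has non-negative real part, so the system is not asymptotically stable.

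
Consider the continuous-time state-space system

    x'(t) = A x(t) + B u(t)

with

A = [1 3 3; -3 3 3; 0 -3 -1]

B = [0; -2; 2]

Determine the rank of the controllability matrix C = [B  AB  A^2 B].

3

AB = [[0], [0], [4]]
A^2B = [[12], [12], [-4]]
Controllability matrix C = [B  AB  A^2B] = [[0, 0, 12], [-2, 0, 12], [2, 4, -4]]
det(C) = 0·(0·(-4) - 12·4) - 0·((-2)·(-4) - 12·2) + 12·((-2)·4 - 0·2) = 0·(-48) - 0·(-16) + 12·(-8) = -96 ≠ 0, so rank(C) = 3.
rank(C) = 3 = n, so the pair (A, B) is completely controllable.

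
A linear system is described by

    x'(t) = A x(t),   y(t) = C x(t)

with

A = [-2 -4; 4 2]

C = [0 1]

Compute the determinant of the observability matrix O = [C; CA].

-4

CA = [[4, 2]]
Observability matrix O = [C; CA] = [[0, 1], [4, 2]]
det(O) = 0·2 - 1·4 = 0 - 4 = -4
Since det(O) ≠ 0, rank(O) = 2 and the system is completely observable.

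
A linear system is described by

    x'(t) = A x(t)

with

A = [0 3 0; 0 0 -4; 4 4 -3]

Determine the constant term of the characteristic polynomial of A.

48

Expand det(sI - A) for the 3×3 matrix.
p(s) = s^3 + 3s^2 + 16s + 48.
(Check: constant term = det(-A) = (-1)^3 det A = 48; coefficient of s^2 = -tr A = 3.)
The constant term is 48.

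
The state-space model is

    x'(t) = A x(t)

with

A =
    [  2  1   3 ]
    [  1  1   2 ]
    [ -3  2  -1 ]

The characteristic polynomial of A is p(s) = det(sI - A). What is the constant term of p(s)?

Expand det(sI - A) for the 3×3 matrix.
p(s) = s^3 - 2s^2 + 3s.
(Check: constant term = det(-A) = (-1)^3 det A = 0; coefficient of s^2 = -tr A = -2.)
The constant term is 0.

0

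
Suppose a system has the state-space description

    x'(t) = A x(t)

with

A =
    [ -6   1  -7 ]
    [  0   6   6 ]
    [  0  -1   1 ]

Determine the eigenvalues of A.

det(sI - A) = s^3 - (tr A)s^2 + (M11 + M22 + M33)s - det A, where Mii is the 2×2 principal minor of A obtained by deleting row i and column i.
tr A = (-6) + 6 + 1 = 1; M11 = 6·1 - 6·(-1) = 6 - (-6) = 12; M22 = (-6)·1 - (-7)·0 = -6 - 0 = -6; M33 = (-6)·6 - 1·0 = -36 - 0 = -36; sum of minors = -30.
det A = (-6)·(6·1 - 6·(-1)) - 1·(0·1 - 6·0) + (-7)·(0·(-1) - 6·0) = (-6)·12 - 1·0 + (-7)·0 = -72.
So p(s) = det(sI - A) = s^3 - s^2 - 30s + 72.
Rational-root test: any integer root divides 72. Testing small divisors, s = 3 works: p(3) = 27 + (-9) + (-90) + 72 = 0, so (s - 3) is a factor.
Dividing, p(s) = (s - 3)(s^2 + 2s - 24).
Factor s^2 + 2s - 24: two numbers with sum -2 and product -24 are 4 and -6, so s^2 + 2s - 24 = (s - 4)(s + 6).
Hence p(s) = (s - 4) (s - 3) (s + 6), with roots -6, 3, 4.
At least one eigenvalue has non-negative real part, so the system is not asymptotically stable.

-6, 3, 4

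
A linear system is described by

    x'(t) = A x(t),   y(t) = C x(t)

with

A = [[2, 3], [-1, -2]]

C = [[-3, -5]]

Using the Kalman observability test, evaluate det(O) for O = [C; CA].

CA = [[-1, 1]]
Observability matrix O = [C; CA] = [[-3, -5], [-1, 1]]
det(O) = (-3)·1 - (-5)·(-1) = -3 - 5 = -8
Since det(O) ≠ 0, rank(O) = 2 and the system is completely observable.

-8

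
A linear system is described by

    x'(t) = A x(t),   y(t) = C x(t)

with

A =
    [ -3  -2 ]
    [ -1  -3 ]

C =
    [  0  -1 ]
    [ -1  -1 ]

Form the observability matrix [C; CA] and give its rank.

2

CA = [[1, 3], [4, 5]]
Observability matrix O = [C; CA] = [[0, -1], [-1, -1], [1, 3], [4, 5]]
Take the 2×2 submatrix of O formed by rows 1, 2: [[0, -1], [-1, -1]]. Its determinant is 0·(-1) - (-1)·(-1) = 0 - 1 = -1 ≠ 0.
So rank(O) ≥ 2; since O has 2 columns, rank(O) = 2.
rank(O) = 2 = n, so the pair (A, C) is completely observable.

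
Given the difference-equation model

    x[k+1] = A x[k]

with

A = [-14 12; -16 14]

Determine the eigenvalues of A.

-2, 2

det(zI - A) = z^2 - (tr A)z + det A, with tr A = (-14) + 14 = 0 and det A = (-14)·14 - 12·(-16) = -196 - (-192) = -4.
So p(z) = det(zI - A) = z^2 - 4.
Factor z^2 - 4: two numbers with sum 0 and product -4 are 2 and -2, so z^2 - 4 = (z - 2)(z + 2).
Hence p(z) = (z - 2) (z + 2), with roots -2, 2.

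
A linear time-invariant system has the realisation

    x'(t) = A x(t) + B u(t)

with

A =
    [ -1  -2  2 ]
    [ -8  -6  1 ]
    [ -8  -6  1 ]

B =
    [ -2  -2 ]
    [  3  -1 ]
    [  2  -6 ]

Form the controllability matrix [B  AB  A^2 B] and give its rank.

AB = [[0, -8], [0, 16], [0, 16]]
A^2B = [[0, 8], [0, -16], [0, -16]]
Controllability matrix C = [B  AB  A^2B] = [[-2, -2, 0, -8, 0, 8], [3, -1, 0, 16, 0, -16], [2, -6, 0, 16, 0, -16]]
The rows r1, r2, r3 of C are linearly dependent: -2·r1 - 2·r2 + r3 = 0 (check each entry), so rank(C) ≤ 2.
The 2×2 minor from rows 1, 2, columns 1, 2 is (-2)·(-1) - (-2)·3 = 2 - (-6) = 8 ≠ 0, so rank(C) = 2.
rank(C) = 2 < n = 3, so the pair (A, B) is not completely controllable.

2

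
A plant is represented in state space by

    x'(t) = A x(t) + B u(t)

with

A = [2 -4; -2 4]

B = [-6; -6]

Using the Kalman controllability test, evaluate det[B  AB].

144

AB = [[12], [-12]]
Controllability matrix C = [B  AB] = [[-6, 12], [-6, -12]]
det(C) = (-6)·(-12) - 12·(-6) = 72 - (-72) = 144
Since det(C) ≠ 0, rank(C) = 2 and the system is completely controllable.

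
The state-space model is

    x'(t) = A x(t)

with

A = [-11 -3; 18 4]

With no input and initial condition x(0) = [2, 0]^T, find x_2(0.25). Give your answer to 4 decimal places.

det(sI - A) = s^2 - (tr A)s + det A, with tr A = (-11) + 4 = -7 and det A = (-11)·4 - (-3)·18 = -44 - (-54) = 10.
So p(s) = det(sI - A) = s^2 + 7s + 10.
Factor s^2 + 7s + 10: two numbers with sum -7 and product 10 are -2 and -5, so s^2 + 7s + 10 = (s + 2)(s + 5).
Hence p(s) = (s + 2) (s + 5), with roots -5, -2.
The eigenvalues -5, -2 are distinct and real, so A is diagonalisable and x(t) = e^{At} x(0) = V diag(e^{λ_i t}) V^{-1} x(0), where the columns of V are the eigenvectors.
λ = -5: A - (-5)I = [[-6, -3], [18, 9]]. Row 1 gives (-6)·v1 + (-3)·v2 = 0, so take v_1 = [1, -2]^T.
λ = -2: A - (-2)I = [[-9, -3], [18, 6]]. Row 1 gives (-9)·v1 + (-3)·v2 = 0, so take v_2 = [1, -3]^T.
V = [v_1 v_2] = [[1, 1], [-2, -3]] has det V = -1, so V^{-1} = adj(V)/det V = [[3, 1], [-2, -1]].
Modal coordinates z(0) = V^{-1} x(0): 3·2 + 1·0 = 6; (-2)·2 + (-1)·0 = -4; so z(0) = [6, -4]^T.
x_2(t) = Σ_i (v_i)_2 · z_i(0) · e^{λ_i t} (row 2 of V times the modal terms).
x_2(0.25) = (-2)·6·e^{-5·0.25} + (-3)·(-4)·e^{-2·0.25} = (-12)·0.286505 + 12·0.606531 = 3.8403.

3.8403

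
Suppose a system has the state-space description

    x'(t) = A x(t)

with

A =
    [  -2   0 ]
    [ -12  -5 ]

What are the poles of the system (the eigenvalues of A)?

-5, -2

det(sI - A) = s^2 - (tr A)s + det A, with tr A = (-2) + (-5) = -7 and det A = (-2)·(-5) - 0·(-12) = 10 - 0 = 10.
So p(s) = det(sI - A) = s^2 + 7s + 10.
Factor s^2 + 7s + 10: two numbers with sum -7 and product 10 are -2 and -5, so s^2 + 7s + 10 = (s + 2)(s + 5).
Hence p(s) = (s + 2) (s + 5), with roots -5, -2.
All eigenvalues have negative real part, so the system is asymptotically stable.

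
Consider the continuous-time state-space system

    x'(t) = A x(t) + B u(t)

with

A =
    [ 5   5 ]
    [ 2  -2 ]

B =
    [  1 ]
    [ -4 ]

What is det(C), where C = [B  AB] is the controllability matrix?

-50

AB = [[-15], [10]]
Controllability matrix C = [B  AB] = [[1, -15], [-4, 10]]
det(C) = 1·10 - (-15)·(-4) = 10 - 60 = -50
Since det(C) ≠ 0, rank(C) = 2 and the system is completely controllable.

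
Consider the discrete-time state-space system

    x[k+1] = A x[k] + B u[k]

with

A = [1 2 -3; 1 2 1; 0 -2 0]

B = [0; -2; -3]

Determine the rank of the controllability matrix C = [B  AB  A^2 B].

AB = [[5], [-7], [4]]
A^2B = [[-21], [-5], [14]]
Controllability matrix C = [B  AB  A^2B] = [[0, 5, -21], [-2, -7, -5], [-3, 4, 14]]
det(C) = 0·((-7)·14 - (-5)·4) - 5·((-2)·14 - (-5)·(-3)) + (-21)·((-2)·4 - (-7)·(-3)) = 0·(-78) - 5·(-43) + (-21)·(-29) = 824 ≠ 0, so rank(C) = 3.
rank(C) = 3 = n, so the pair (A, B) is completely controllable.

3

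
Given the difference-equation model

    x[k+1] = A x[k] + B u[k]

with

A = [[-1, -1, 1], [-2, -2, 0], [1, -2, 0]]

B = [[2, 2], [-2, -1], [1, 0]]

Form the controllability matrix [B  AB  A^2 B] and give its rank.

AB = [[1, -1], [0, -2], [6, 4]]
A^2B = [[5, 7], [-2, 6], [1, 3]]
Controllability matrix C = [B  AB  A^2B] = [[2, 2, 1, -1, 5, 7], [-2, -1, 0, -2, -2, 6], [1, 0, 6, 4, 1, 3]]
Take the 3×3 submatrix of C formed by columns 1, 2, 3: [[2, 2, 1], [-2, -1, 0], [1, 0, 6]]. Its determinant is 2·((-1)·6 - 0·0) - 2·((-2)·6 - 0·1) + 1·((-2)·0 - (-1)·1) = 2·(-6) - 2·(-12) + 1·1 = 13 ≠ 0.
So rank(C) ≥ 3; since C has 3 rows, rank(C) = 3.
rank(C) = 3 = n, so the pair (A, B) is completely controllable.

3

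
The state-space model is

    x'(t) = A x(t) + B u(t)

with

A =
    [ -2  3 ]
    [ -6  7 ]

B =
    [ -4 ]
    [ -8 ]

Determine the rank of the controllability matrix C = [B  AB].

AB = [[-16], [-32]]
Controllability matrix C = [B  AB] = [[-4, -16], [-8, -32]]
Every column of C is a scalar multiple of column 1 = [-4, -8] (multipliers 1, 4), so the columns span a one-dimensional space.
C ≠ 0, hence rank(C) = 1.
rank(C) = 1 < n = 2, so the pair (A, B) is not completely controllable.

1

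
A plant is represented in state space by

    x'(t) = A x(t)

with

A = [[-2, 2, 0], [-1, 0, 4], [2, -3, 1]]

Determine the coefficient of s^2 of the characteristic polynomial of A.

1

Expand det(sI - A) for the 3×3 matrix.
p(s) = s^3 + s^2 + 12s + 6.
(Check: constant term = det(-A) = (-1)^3 det A = 6; coefficient of s^2 = -tr A = 1.)
The coefficient of s^2 is 1.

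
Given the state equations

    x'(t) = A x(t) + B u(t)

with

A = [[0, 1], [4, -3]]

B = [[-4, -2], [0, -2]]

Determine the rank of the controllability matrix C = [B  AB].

2

AB = [[0, -2], [-16, -2]]
Controllability matrix C = [B  AB] = [[-4, -2, 0, -2], [0, -2, -16, -2]]
Take the 2×2 submatrix of C formed by columns 1, 2: [[-4, -2], [0, -2]]. Its determinant is (-4)·(-2) - (-2)·0 = 8 - 0 = 8 ≠ 0.
So rank(C) ≥ 2; since C has 2 rows, rank(C) = 2.
rank(C) = 2 = n, so the pair (A, B) is completely controllable.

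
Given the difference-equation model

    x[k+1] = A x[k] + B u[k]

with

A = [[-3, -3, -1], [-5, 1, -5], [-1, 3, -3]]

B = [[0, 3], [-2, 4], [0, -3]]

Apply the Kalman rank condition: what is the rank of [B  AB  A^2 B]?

2

AB = [[6, -18], [-2, 4], [-6, 18]]
A^2B = [[-6, 24], [-2, 4], [6, -24]]
Controllability matrix C = [B  AB  A^2B] = [[0, 3, 6, -18, -6, 24], [-2, 4, -2, 4, -2, 4], [0, -3, -6, 18, 6, -24]]
The rows r1, r2, r3 of C are linearly dependent: r1 + r3 = 0 (check each entry), so rank(C) ≤ 2.
The 2×2 minor from rows 1, 2, columns 1, 2 is 0·4 - 3·(-2) = 0 - (-6) = 6 ≠ 0, so rank(C) = 2.
rank(C) = 2 < n = 3, so the pair (A, B) is not completely controllable.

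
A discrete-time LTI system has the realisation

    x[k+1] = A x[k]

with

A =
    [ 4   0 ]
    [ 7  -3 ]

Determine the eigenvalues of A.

det(zI - A) = z^2 - (tr A)z + det A, with tr A = 4 + (-3) = 1 and det A = 4·(-3) - 0·7 = -12 - 0 = -12.
So p(z) = det(zI - A) = z^2 - z - 12.
Factor z^2 - z - 12: two numbers with sum 1 and product -12 are 4 and -3, so z^2 - z - 12 = (z - 4)(z + 3).
Hence p(z) = (z - 4) (z + 3), with roots -3, 4.

-3, 4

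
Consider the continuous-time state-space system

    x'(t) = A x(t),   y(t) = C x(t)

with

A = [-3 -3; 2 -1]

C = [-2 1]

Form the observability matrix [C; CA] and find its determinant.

CA = [[8, 5]]
Observability matrix O = [C; CA] = [[-2, 1], [8, 5]]
det(O) = (-2)·5 - 1·8 = -10 - 8 = -18
Since det(O) ≠ 0, rank(O) = 2 and the system is completely observable.

-18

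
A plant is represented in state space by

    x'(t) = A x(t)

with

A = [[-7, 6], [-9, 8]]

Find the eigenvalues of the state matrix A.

det(sI - A) = s^2 - (tr A)s + det A, with tr A = (-7) + 8 = 1 and det A = (-7)·8 - 6·(-9) = -56 - (-54) = -2.
So p(s) = det(sI - A) = s^2 - s - 2.
Factor s^2 - s - 2: two numbers with sum 1 and product -2 are 2 and -1, so s^2 - s - 2 = (s - 2)(s + 1).
Hence p(s) = (s - 2) (s + 1), with roots -1, 2.
At least one eigenvalue has non-negative real part, so the system is not asymptotically stable.

-1, 2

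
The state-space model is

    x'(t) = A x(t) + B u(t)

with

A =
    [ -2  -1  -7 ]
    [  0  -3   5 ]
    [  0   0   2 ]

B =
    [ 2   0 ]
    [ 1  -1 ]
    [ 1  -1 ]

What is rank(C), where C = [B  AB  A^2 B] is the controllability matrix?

AB = [[-12, 8], [2, -2], [2, -2]]
A^2B = [[8, 0], [4, -4], [4, -4]]
Controllability matrix C = [B  AB  A^2B] = [[2, 0, -12, 8, 8, 0], [1, -1, 2, -2, 4, -4], [1, -1, 2, -2, 4, -4]]
The rows r1, r2, r3 of C are linearly dependent: -r2 + r3 = 0 (check each entry), so rank(C) ≤ 2.
The 2×2 minor from rows 1, 2, columns 1, 2 is 2·(-1) - 0·1 = -2 - 0 = -2 ≠ 0, so rank(C) = 2.
rank(C) = 2 < n = 3, so the pair (A, B) is not completely controllable.

2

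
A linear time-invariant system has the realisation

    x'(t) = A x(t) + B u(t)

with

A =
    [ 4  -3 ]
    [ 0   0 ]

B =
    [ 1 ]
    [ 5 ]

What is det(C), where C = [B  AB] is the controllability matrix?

AB = [[-11], [0]]
Controllability matrix C = [B  AB] = [[1, -11], [5, 0]]
det(C) = 1·0 - (-11)·5 = 0 - (-55) = 55
Since det(C) ≠ 0, rank(C) = 2 and the system is completely controllable.

55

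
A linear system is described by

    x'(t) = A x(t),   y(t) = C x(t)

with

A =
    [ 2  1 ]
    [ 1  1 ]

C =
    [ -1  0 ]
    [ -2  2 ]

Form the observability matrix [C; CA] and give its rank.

2

CA = [[-2, -1], [-2, 0]]
Observability matrix O = [C; CA] = [[-1, 0], [-2, 2], [-2, -1], [-2, 0]]
Take the 2×2 submatrix of O formed by rows 1, 2: [[-1, 0], [-2, 2]]. Its determinant is (-1)·2 - 0·(-2) = -2 - 0 = -2 ≠ 0.
So rank(O) ≥ 2; since O has 2 columns, rank(O) = 2.
rank(O) = 2 = n, so the pair (A, C) is completely observable.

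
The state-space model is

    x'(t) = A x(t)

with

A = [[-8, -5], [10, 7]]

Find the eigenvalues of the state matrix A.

-3, 2

det(sI - A) = s^2 - (tr A)s + det A, with tr A = (-8) + 7 = -1 and det A = (-8)·7 - (-5)·10 = -56 - (-50) = -6.
So p(s) = det(sI - A) = s^2 + s - 6.
Factor s^2 + s - 6: two numbers with sum -1 and product -6 are 2 and -3, so s^2 + s - 6 = (s - 2)(s + 3).
Hence p(s) = (s - 2) (s + 3), with roots -3, 2.
At least one eigenvalue has non-negative real part, so the system is not asymptotically stable.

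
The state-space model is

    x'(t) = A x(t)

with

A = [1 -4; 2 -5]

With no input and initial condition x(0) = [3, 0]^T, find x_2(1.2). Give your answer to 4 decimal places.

0.8216

det(sI - A) = s^2 - (tr A)s + det A, with tr A = 1 + (-5) = -4 and det A = 1·(-5) - (-4)·2 = -5 - (-8) = 3.
So p(s) = det(sI - A) = s^2 + 4s + 3.
Factor s^2 + 4s + 3: two numbers with sum -4 and product 3 are -1 and -3, so s^2 + 4s + 3 = (s + 1)(s + 3).
Hence p(s) = (s + 1) (s + 3), with roots -3, -1.
The eigenvalues -3, -1 are distinct and real, so A is diagonalisable and x(t) = e^{At} x(0) = V diag(e^{λ_i t}) V^{-1} x(0), where the columns of V are the eigenvectors.
λ = -3: A - (-3)I = [[4, -4], [2, -2]]. Row 1 gives 4·v1 + (-4)·v2 = 0, so take v_1 = [-1, -1]^T.
λ = -1: A - (-1)I = [[2, -4], [2, -4]]. Row 1 gives 2·v1 + (-4)·v2 = 0, so take v_2 = [2, 1]^T.
V = [v_1 v_2] = [[-1, 2], [-1, 1]] has det V = 1, so V^{-1} = adj(V)/det V = [[1, -2], [1, -1]].
Modal coordinates z(0) = V^{-1} x(0): 1·3 + (-2)·0 = 3; 1·3 + (-1)·0 = 3; so z(0) = [3, 3]^T.
x_2(t) = Σ_i (v_i)_2 · z_i(0) · e^{λ_i t} (row 2 of V times the modal terms).
x_2(1.2) = (-1)·3·e^{-3·1.2} + 1·3·e^{-1·1.2} = (-3)·0.027324 + 3·0.301194 = 0.8216.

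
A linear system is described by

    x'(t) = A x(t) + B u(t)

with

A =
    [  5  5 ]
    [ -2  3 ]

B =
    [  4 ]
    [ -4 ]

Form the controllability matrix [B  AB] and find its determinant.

-80

AB = [[0], [-20]]
Controllability matrix C = [B  AB] = [[4, 0], [-4, -20]]
det(C) = 4·(-20) - 0·(-4) = -80 - 0 = -80
Since det(C) ≠ 0, rank(C) = 2 and the system is completely controllable.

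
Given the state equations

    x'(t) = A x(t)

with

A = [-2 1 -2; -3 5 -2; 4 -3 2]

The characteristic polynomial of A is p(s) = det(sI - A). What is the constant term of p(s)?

-12

Expand det(sI - A) for the 3×3 matrix.
p(s) = s^3 - 5s^2 + s - 12.
(Check: constant term = det(-A) = (-1)^3 det A = -12; coefficient of s^2 = -tr A = -5.)
The constant term is -12.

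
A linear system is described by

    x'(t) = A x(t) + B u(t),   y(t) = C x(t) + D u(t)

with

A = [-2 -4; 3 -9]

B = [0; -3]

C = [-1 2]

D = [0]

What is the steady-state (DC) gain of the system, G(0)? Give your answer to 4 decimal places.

-0.8000

G(0) = C(-A)^{-1}B + D = -C A^{-1} B + D.
det A = 30, so A^{-1} = (1/30)·adj(A) = [[-3/10, 2/15], [-1/10, -1/15]]
A^{-1} B = [-2/5, 1/5]^T
C A^{-1} B = 4/5
G(0) = D - C A^{-1} B = 0 - (4/5) = -4/5 ≈ -0.8000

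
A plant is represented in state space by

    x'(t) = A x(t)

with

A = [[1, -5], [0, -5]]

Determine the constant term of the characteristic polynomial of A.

-5

For a 2×2 matrix, det(sI - A) = s^2 - (tr A)s + det A.
tr A = -4, det A = -5.
So p(s) = s^2 + 4s - 5.
The constant term is -5.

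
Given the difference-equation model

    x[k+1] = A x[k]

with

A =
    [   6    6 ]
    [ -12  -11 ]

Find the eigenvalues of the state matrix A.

-3, -2

det(zI - A) = z^2 - (tr A)z + det A, with tr A = 6 + (-11) = -5 and det A = 6·(-11) - 6·(-12) = -66 - (-72) = 6.
So p(z) = det(zI - A) = z^2 + 5z + 6.
Factor z^2 + 5z + 6: two numbers with sum -5 and product 6 are -2 and -3, so z^2 + 5z + 6 = (z + 2)(z + 3).
Hence p(z) = (z + 2) (z + 3), with roots -3, -2.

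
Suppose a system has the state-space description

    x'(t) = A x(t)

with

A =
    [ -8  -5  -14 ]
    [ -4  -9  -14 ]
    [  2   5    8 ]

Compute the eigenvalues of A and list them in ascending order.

-6, -4, 1

det(sI - A) = s^3 - (tr A)s^2 + (M11 + M22 + M33)s - det A, where Mii is the 2×2 principal minor of A obtained by deleting row i and column i.
tr A = (-8) + (-9) + 8 = -9; M11 = (-9)·8 - (-14)·5 = -72 - (-70) = -2; M22 = (-8)·8 - (-14)·2 = -64 - (-28) = -36; M33 = (-8)·(-9) - (-5)·(-4) = 72 - 20 = 52; sum of minors = 14.
det A = (-8)·((-9)·8 - (-14)·5) - (-5)·((-4)·8 - (-14)·2) + (-14)·((-4)·5 - (-9)·2) = (-8)·(-2) - (-5)·(-4) + (-14)·(-2) = 24.
So p(s) = det(sI - A) = s^3 + 9s^2 + 14s - 24.
Rational-root test: any integer root divides -24. Testing small divisors, s = 1 works: p(1) = 1 + 9 + 14 + (-24) = 0, so (s - 1) is a factor.
Dividing, p(s) = (s - 1)(s^2 + 10s + 24).
Factor s^2 + 10s + 24: two numbers with sum -10 and product 24 are -4 and -6, so s^2 + 10s + 24 = (s + 4)(s + 6).
Hence p(s) = (s - 1) (s + 4) (s + 6), with roots -6, -4, 1.
At least one eigenvalue has non-negative real part, so the system is not asymptotically stable.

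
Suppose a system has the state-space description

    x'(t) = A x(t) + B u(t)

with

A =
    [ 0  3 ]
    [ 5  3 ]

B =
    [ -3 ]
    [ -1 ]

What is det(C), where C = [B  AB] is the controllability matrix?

51

AB = [[-3], [-18]]
Controllability matrix C = [B  AB] = [[-3, -3], [-1, -18]]
det(C) = (-3)·(-18) - (-3)·(-1) = 54 - 3 = 51
Since det(C) ≠ 0, rank(C) = 2 and the system is completely controllable.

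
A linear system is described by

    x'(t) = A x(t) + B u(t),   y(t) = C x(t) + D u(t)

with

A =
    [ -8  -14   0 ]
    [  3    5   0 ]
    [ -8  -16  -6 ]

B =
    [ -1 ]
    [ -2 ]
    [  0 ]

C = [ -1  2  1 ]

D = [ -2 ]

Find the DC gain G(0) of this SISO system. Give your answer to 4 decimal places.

-34.1667

G(0) = C(-A)^{-1}B + D = -C A^{-1} B + D.
det A = -12, so A^{-1} = (1/-12)·adj(A) = [[5/2, 7, 0], [-3/2, -4, 0], [2/3, 4/3, -1/6]]
A^{-1} B = [-33/2, 19/2, -10/3]^T
C A^{-1} B = 193/6
G(0) = D - C A^{-1} B = -2 - (193/6) = -205/6 ≈ -34.1667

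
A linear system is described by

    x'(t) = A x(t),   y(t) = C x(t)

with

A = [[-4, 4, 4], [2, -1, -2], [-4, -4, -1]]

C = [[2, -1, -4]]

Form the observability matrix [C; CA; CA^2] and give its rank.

3

CA = [[6, 25, 14]]
CA^2 = [[-30, -57, -40]]
Observability matrix O = [C; CA; CA^2] = [[2, -1, -4], [6, 25, 14], [-30, -57, -40]]
det(O) = 2·(25·(-40) - 14·(-57)) - (-1)·(6·(-40) - 14·(-30)) + (-4)·(6·(-57) - 25·(-30)) = 2·(-202) - (-1)·180 + (-4)·408 = -1856 ≠ 0, so rank(O) = 3.
rank(O) = 3 = n, so the pair (A, C) is completely observable.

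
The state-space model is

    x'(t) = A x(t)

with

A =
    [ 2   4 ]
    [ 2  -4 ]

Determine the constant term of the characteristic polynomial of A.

-16

For a 2×2 matrix, det(sI - A) = s^2 - (tr A)s + det A.
tr A = -2, det A = -16.
So p(s) = s^2 + 2s - 16.
The constant term is -16.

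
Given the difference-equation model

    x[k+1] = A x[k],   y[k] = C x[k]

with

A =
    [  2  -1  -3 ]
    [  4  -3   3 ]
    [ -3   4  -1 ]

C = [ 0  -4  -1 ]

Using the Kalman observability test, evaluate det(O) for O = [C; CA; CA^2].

-2535

CA = [[-13, 8, -11]]
CA^2 = [[39, -55, 74]]
Observability matrix O = [C; CA; CA^2] = [[0, -4, -1], [-13, 8, -11], [39, -55, 74]]
Expanding along the first row, det(O) = 0·(8·74 - (-11)·(-55)) - (-4)·((-13)·74 - (-11)·39) + (-1)·((-13)·(-55) - 8·39) = 0·(-13) - (-4)·(-533) + (-1)·403 = -2535
Since det(O) ≠ 0, rank(O) = 3 and the system is completely observable.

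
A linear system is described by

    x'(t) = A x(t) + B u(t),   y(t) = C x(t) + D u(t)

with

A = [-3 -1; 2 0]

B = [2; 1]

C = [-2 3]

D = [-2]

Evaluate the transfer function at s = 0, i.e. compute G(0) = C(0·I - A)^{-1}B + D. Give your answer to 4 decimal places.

G(0) = C(-A)^{-1}B + D = -C A^{-1} B + D.
det A = 2, so A^{-1} = (1/2)·adj(A) = [[0, 1/2], [-1, -3/2]]
A^{-1} B = [1/2, -7/2]^T
C A^{-1} B = -23/2
G(0) = D - C A^{-1} B = -2 - (-23/2) = 19/2 ≈ 9.5000

9.5000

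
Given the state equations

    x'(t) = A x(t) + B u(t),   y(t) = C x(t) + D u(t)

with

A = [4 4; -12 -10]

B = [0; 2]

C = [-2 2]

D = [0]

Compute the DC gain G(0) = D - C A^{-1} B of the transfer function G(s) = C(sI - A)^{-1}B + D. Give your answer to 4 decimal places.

G(0) = C(-A)^{-1}B + D = -C A^{-1} B + D.
det A = 8, so A^{-1} = (1/8)·adj(A) = [[-5/4, -1/2], [3/2, 1/2]]
A^{-1} B = [-1, 1]^T
C A^{-1} B = 4
G(0) = D - C A^{-1} B = 0 - (4) = -4

-4.0000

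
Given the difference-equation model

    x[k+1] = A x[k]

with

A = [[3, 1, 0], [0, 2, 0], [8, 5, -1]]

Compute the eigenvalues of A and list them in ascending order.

-1, 2, 3

det(zI - A) = z^3 - (tr A)z^2 + (M11 + M22 + M33)z - det A, where Mii is the 2×2 principal minor of A obtained by deleting row i and column i.
tr A = 3 + 2 + (-1) = 4; M11 = 2·(-1) - 0·5 = -2 - 0 = -2; M22 = 3·(-1) - 0·8 = -3 - 0 = -3; M33 = 3·2 - 1·0 = 6 - 0 = 6; sum of minors = 1.
det A = 3·(2·(-1) - 0·5) - 1·(0·(-1) - 0·8) + 0·(0·5 - 2·8) = 3·(-2) - 1·0 + 0·(-16) = -6.
So p(z) = det(zI - A) = z^3 - 4z^2 + z + 6.
Rational-root test: any integer root divides 6. Testing small divisors, z = -1 works: p(-1) = -1 + (-4) + (-1) + 6 = 0, so (z + 1) is a factor.
Dividing, p(z) = (z + 1)(z^2 - 5z + 6).
Factor z^2 - 5z + 6: two numbers with sum 5 and product 6 are 3 and 2, so z^2 - 5z + 6 = (z - 3)(z - 2).
Hence p(z) = (z - 3) (z - 2) (z + 1), with roots -1, 2, 3.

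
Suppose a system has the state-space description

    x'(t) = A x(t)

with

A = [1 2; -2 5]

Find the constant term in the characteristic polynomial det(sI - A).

9

For a 2×2 matrix, det(sI - A) = s^2 - (tr A)s + det A.
tr A = 6, det A = 9.
So p(s) = s^2 - 6s + 9.
The constant term is 9.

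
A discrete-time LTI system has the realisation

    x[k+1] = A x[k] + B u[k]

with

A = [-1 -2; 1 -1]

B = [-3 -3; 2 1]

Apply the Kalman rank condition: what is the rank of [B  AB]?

AB = [[-1, 1], [-5, -4]]
Controllability matrix C = [B  AB] = [[-3, -3, -1, 1], [2, 1, -5, -4]]
Take the 2×2 submatrix of C formed by columns 1, 2: [[-3, -3], [2, 1]]. Its determinant is (-3)·1 - (-3)·2 = -3 - (-6) = 3 ≠ 0.
So rank(C) ≥ 2; since C has 2 rows, rank(C) = 2.
rank(C) = 2 = n, so the pair (A, B) is completely controllable.

2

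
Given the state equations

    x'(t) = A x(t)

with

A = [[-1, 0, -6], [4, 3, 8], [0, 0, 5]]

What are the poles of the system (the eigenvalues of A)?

-1, 3, 5

det(sI - A) = s^3 - (tr A)s^2 + (M11 + M22 + M33)s - det A, where Mii is the 2×2 principal minor of A obtained by deleting row i and column i.
tr A = (-1) + 3 + 5 = 7; M11 = 3·5 - 8·0 = 15 - 0 = 15; M22 = (-1)·5 - (-6)·0 = -5 - 0 = -5; M33 = (-1)·3 - 0·4 = -3 - 0 = -3; sum of minors = 7.
det A = (-1)·(3·5 - 8·0) - 0·(4·5 - 8·0) + (-6)·(4·0 - 3·0) = (-1)·15 - 0·20 + (-6)·0 = -15.
So p(s) = det(sI - A) = s^3 - 7s^2 + 7s + 15.
Rational-root test: any integer root divides 15. Testing small divisors, s = -1 works: p(-1) = -1 + (-7) + (-7) + 15 = 0, so (s + 1) is a factor.
Dividing, p(s) = (s + 1)(s^2 - 8s + 15).
Factor s^2 - 8s + 15: two numbers with sum 8 and product 15 are 5 and 3, so s^2 - 8s + 15 = (s - 5)(s - 3).
Hence p(s) = (s - 5) (s - 3) (s + 1), with roots -1, 3, 5.
At least one eigenvalue has non-negative real part, so the system is not asymptotically stable.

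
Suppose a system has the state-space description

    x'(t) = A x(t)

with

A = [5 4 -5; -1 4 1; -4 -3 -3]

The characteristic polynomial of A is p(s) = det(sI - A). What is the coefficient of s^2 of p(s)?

-6

Expand det(sI - A) for the 3×3 matrix.
p(s) = s^3 - 6s^2 - 20s + 168.
(Check: constant term = det(-A) = (-1)^3 det A = 168; coefficient of s^2 = -tr A = -6.)
The coefficient of s^2 is -6.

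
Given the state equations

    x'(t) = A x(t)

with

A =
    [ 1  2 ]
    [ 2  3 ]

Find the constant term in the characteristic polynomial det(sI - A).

-1

For a 2×2 matrix, det(sI - A) = s^2 - (tr A)s + det A.
tr A = 4, det A = -1.
So p(s) = s^2 - 4s - 1.
The constant term is -1.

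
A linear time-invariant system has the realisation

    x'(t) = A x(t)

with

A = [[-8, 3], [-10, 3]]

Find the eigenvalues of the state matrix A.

det(sI - A) = s^2 - (tr A)s + det A, with tr A = (-8) + 3 = -5 and det A = (-8)·3 - 3·(-10) = -24 - (-30) = 6.
So p(s) = det(sI - A) = s^2 + 5s + 6.
Factor s^2 + 5s + 6: two numbers with sum -5 and product 6 are -2 and -3, so s^2 + 5s + 6 = (s + 2)(s + 3).
Hence p(s) = (s + 2) (s + 3), with roots -3, -2.
All eigenvalues have negative real part, so the system is asymptotically stable.

-3, -2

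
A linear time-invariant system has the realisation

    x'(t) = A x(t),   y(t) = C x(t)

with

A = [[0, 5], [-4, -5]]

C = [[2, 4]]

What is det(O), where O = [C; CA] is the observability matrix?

CA = [[-16, -10]]
Observability matrix O = [C; CA] = [[2, 4], [-16, -10]]
det(O) = 2·(-10) - 4·(-16) = -20 - (-64) = 44
Since det(O) ≠ 0, rank(O) = 2 and the system is completely observable.

44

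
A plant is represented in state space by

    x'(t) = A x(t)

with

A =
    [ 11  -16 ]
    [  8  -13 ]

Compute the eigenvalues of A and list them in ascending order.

det(sI - A) = s^2 - (tr A)s + det A, with tr A = 11 + (-13) = -2 and det A = 11·(-13) - (-16)·8 = -143 - (-128) = -15.
So p(s) = det(sI - A) = s^2 + 2s - 15.
Factor s^2 + 2s - 15: two numbers with sum -2 and product -15 are 3 and -5, so s^2 + 2s - 15 = (s - 3)(s + 5).
Hence p(s) = (s - 3) (s + 5), with roots -5, 3.
At least one eigenvalue has non-negative real part, so the system is not asymptotically stable.

-5, 3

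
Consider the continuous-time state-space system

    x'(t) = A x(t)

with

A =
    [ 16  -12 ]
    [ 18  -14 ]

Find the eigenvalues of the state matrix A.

-2, 4

det(sI - A) = s^2 - (tr A)s + det A, with tr A = 16 + (-14) = 2 and det A = 16·(-14) - (-12)·18 = -224 - (-216) = -8.
So p(s) = det(sI - A) = s^2 - 2s - 8.
Factor s^2 - 2s - 8: two numbers with sum 2 and product -8 are 4 and -2, so s^2 - 2s - 8 = (s - 4)(s + 2).
Hence p(s) = (s - 4) (s + 2), with roots -2, 4.
At least one eigenvalue has non-negative real part, so the system is not asymptotically stable.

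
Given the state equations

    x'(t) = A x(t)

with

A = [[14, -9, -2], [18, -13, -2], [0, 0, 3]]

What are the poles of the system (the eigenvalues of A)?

-4, 3, 5

det(sI - A) = s^3 - (tr A)s^2 + (M11 + M22 + M33)s - det A, where Mii is the 2×2 principal minor of A obtained by deleting row i and column i.
tr A = 14 + (-13) + 3 = 4; M11 = (-13)·3 - (-2)·0 = -39 - 0 = -39; M22 = 14·3 - (-2)·0 = 42 - 0 = 42; M33 = 14·(-13) - (-9)·18 = -182 - (-162) = -20; sum of minors = -17.
det A = 14·((-13)·3 - (-2)·0) - (-9)·(18·3 - (-2)·0) + (-2)·(18·0 - (-13)·0) = 14·(-39) - (-9)·54 + (-2)·0 = -60.
So p(s) = det(sI - A) = s^3 - 4s^2 - 17s + 60.
Rational-root test: any integer root divides 60. Testing small divisors, s = 3 works: p(3) = 27 + (-36) + (-51) + 60 = 0, so (s - 3) is a factor.
Dividing, p(s) = (s - 3)(s^2 - s - 20).
Factor s^2 - s - 20: two numbers with sum 1 and product -20 are 5 and -4, so s^2 - s - 20 = (s - 5)(s + 4).
Hence p(s) = (s - 5) (s - 3) (s + 4), with roots -4, 3, 5.
At least one eigenvalue has non-negative real part, so the system is not asymptotically stable.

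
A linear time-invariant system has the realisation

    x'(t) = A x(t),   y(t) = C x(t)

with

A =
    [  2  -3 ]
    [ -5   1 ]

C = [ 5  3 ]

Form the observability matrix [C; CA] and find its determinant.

CA = [[-5, -12]]
Observability matrix O = [C; CA] = [[5, 3], [-5, -12]]
det(O) = 5·(-12) - 3·(-5) = -60 - (-15) = -45
Since det(O) ≠ 0, rank(O) = 2 and the system is completely observable.

-45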